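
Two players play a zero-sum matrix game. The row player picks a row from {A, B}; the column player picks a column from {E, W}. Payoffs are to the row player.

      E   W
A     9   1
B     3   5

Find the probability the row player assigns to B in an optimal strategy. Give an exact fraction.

Row minima: A → 1, B → 3; maximin = 3.
Column maxima: E → 9, W → 5; minimax = 5.
3 ≠ 5, so there is no saddle point; optimal play is mixed.
Let the row player play A with probability p. Expected payoff against E: 9p + 3(1−p) = 6p + 3; against W: 1p + 5(1−p) = −4p + 5.
Setting these equal: 6p + 3 = −4p + 5 ⇒ 10p = 2 ⇒ p = 1/5, and the value is (6)·(1/5) + 3 = 21/5.
For the column player: with q = P(E), equating A's and B's payoffs gives 8q + 1 = −2q + 5 ⇒ q = 2/5.

4/5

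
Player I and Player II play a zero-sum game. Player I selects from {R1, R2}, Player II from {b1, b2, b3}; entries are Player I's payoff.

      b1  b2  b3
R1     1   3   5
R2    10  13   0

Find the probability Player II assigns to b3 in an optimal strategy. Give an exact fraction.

9/14

Row minima: R1 → 1, R2 → 0; maximin = 1.
Column maxima: b1 → 10, b2 → 13, b3 → 5; minimax = 5.
1 ≠ 5, so there is no saddle point; optimal play is mixed.
b2 is strictly dominated by b1 (it gives Player I strictly more in every row), so Player II never plays it.
On the remaining 2×2 (R1, R2 vs b1, b3):
Let Player I play R1 with probability p. Expected payoff against b1: 1p + 10(1−p) = −9p + 10; against b3: 5p + 0(1−p) = 5p.
Setting these equal: −9p + 10 = 5p ⇒ −14p = -10 ⇒ p = 5/7, and the value is (-9)·(5/7) + 10 = 25/7.
For Player II: with q = P(b1), equating R1's and R2's payoffs gives −4q + 5 = 10q ⇒ q = 5/14.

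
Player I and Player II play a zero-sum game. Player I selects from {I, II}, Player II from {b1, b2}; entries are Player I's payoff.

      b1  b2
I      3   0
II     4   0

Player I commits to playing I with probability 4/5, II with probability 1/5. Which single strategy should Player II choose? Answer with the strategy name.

If Player II plays b1, Player I's expected payoff is (4/5)·3 + (1/5)·4 = 16/5.
If Player II plays b2, Player I's expected payoff is (4/5)·0 + (1/5)·0 = 0.
Player II minimizes Player I's payoff; the smallest is 0, so the best response is b2.

b2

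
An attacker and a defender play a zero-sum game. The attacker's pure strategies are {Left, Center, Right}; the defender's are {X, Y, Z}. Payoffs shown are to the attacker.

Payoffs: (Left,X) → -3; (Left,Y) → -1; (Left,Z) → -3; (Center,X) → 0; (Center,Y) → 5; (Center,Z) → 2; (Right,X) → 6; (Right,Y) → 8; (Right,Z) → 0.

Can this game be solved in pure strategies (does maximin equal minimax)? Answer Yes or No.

No

Row minima: Left → -3, Center → 0, Right → 0; maximin = 0.
Column maxima: X → 6, Y → 8, Z → 2; minimax = 2.
0 ≠ 2, so no pure-strategy equilibrium exists.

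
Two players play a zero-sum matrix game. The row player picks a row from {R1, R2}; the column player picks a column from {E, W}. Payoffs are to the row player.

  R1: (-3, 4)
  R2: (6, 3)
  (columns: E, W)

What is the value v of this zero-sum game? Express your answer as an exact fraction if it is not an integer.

Row minima: R1 → -3, R2 → 3; maximin = 3.
Column maxima: E → 6, W → 4; minimax = 4.
3 ≠ 4, so there is no saddle point; optimal play is mixed.
Let the row player play R1 with probability p. Expected payoff against E: (-3)p + 6(1−p) = −9p + 6; against W: 4p + 3(1−p) = p + 3.
Setting these equal: −9p + 6 = p + 3 ⇒ −10p = -3 ⇒ p = 3/10, and the value is (-9)·(3/10) + 6 = 33/10.
For the column player: with q = P(E), equating R1's and R2's payoffs gives −7q + 4 = 3q + 3 ⇒ q = 1/10.

33/10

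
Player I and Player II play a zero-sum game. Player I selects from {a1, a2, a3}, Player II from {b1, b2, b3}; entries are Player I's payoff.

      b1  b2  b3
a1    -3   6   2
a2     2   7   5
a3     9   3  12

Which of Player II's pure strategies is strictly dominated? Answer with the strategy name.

b1 holds Player I's payoff strictly below b3 in every row: -3 < 2, 2 < 5, 9 < 12.
So b3 is strictly dominated for Player II.

b3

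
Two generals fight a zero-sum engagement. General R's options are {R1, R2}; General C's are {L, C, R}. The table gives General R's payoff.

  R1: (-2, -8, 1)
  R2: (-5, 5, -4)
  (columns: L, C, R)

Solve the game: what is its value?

-25/8

Row minima: R1 → -8, R2 → -5; maximin = -5.
Column maxima: L → -2, C → 5, R → 1; minimax = -2.
-5 ≠ -2, so there is no saddle point; optimal play is mixed.
R is strictly dominated by L (it gives General R strictly more in every row), so General C never plays it.
On the remaining 2×2 (R1, R2 vs L, C):
Let General R play R1 with probability p. Expected payoff against L: (-2)p + (-5)(1−p) = 3p − 5; against C: (-8)p + 5(1−p) = −13p + 5.
Setting these equal: 3p − 5 = −13p + 5 ⇒ 16p = 10 ⇒ p = 5/8, and the value is (3)·(5/8) − 5 = -25/8.
For General C: with q = P(L), equating R1's and R2's payoffs gives 6q − 8 = −10q + 5 ⇒ q = 13/16.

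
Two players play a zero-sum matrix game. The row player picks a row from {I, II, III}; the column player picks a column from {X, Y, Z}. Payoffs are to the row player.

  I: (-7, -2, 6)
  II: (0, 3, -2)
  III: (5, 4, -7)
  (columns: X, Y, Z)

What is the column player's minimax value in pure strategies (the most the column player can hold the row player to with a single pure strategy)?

4

Column maxima: X → 5, Y → 4, Z → 6.
The smallest of these is 4.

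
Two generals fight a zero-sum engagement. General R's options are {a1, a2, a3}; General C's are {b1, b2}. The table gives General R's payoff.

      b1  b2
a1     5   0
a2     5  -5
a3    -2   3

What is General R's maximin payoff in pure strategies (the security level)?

Row minima: a1 → 0, a2 → -5, a3 → -2.
The best of these is 0.

0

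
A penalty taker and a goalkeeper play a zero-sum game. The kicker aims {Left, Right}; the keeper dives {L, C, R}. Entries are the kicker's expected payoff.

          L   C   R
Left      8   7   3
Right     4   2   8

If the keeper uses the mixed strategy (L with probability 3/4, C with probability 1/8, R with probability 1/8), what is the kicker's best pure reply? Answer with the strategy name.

Expected payoff of Left: (3/4)·8 + (1/8)·7 + (1/8)·3 = 29/4.
Expected payoff of Right: (3/4)·4 + (1/8)·2 + (1/8)·8 = 17/4.
The largest is 29/4, so the kicker's best response is Left.

Left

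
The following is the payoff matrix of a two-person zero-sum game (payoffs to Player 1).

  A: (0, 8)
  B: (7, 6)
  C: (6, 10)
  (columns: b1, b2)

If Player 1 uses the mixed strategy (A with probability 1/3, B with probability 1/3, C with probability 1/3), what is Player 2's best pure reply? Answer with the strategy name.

If Player 2 plays b1, Player 1's expected payoff is (1/3)·0 + (1/3)·7 + (1/3)·6 = 13/3.
If Player 2 plays b2, Player 1's expected payoff is (1/3)·8 + (1/3)·6 + (1/3)·10 = 8.
Player 2 minimizes Player 1's payoff; the smallest is 13/3, so the best response is b1.

b1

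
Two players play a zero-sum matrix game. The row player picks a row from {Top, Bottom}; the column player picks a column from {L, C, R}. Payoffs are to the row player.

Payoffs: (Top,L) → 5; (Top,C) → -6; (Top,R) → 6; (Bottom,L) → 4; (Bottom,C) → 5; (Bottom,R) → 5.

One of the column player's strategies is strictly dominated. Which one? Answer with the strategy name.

L holds the row player's payoff strictly below R in every row: 5 < 6, 4 < 5.
So R is strictly dominated for the column player.

R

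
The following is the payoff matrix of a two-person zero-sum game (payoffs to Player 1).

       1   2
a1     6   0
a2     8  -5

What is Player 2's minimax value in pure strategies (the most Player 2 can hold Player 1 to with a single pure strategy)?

0

Column maxima: 1 → 8, 2 → 0.
The smallest of these is 0.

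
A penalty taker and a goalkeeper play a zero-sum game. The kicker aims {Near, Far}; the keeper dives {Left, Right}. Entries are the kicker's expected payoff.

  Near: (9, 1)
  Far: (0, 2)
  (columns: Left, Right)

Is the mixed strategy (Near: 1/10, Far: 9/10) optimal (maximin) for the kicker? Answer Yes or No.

Against Left this mix gives (1/10)·9 + (9/10)·0 = 9/10.
Against Right this mix gives (1/10)·1 + (9/10)·2 = 19/10.
The keeper will play Left, holding the kicker to 9/10. Shifting weight toward the row that does better against Left would raise this floor (the equalizing mix achieves 9/5 against both Left and Right), so the proposed strategy is not optimal.

No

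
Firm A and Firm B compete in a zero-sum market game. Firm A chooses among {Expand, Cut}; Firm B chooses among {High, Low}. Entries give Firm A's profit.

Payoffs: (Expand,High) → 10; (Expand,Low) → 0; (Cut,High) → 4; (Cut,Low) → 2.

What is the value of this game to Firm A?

Row minima: Expand → 0, Cut → 2; maximin = 2.
Column maxima: High → 10, Low → 2; minimax = 2.
Since maximin = minimax = 2, there is a saddle point and the value is 2.

2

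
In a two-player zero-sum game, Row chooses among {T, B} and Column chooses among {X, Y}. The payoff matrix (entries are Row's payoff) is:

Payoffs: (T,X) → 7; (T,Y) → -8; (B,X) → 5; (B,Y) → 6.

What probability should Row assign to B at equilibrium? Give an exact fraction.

Row minima: T → -8, B → 5; maximin = 5.
Column maxima: X → 7, Y → 6; minimax = 6.
5 ≠ 6, so there is no saddle point; optimal play is mixed.
Let Row play T with probability p. Expected payoff against X: 7p + 5(1−p) = 2p + 5; against Y: (-8)p + 6(1−p) = −14p + 6.
Setting these equal: 2p + 5 = −14p + 6 ⇒ 16p = 1 ⇒ p = 1/16, and the value is (2)·(1/16) + 5 = 41/8.
For Column: with q = P(X), equating T's and B's payoffs gives 15q − 8 = −q + 6 ⇒ q = 7/8.

15/16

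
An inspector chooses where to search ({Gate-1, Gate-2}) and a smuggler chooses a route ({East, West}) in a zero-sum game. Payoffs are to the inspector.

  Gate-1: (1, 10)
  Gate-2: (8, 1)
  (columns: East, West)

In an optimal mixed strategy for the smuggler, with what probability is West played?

Row minima: Gate-1 → 1, Gate-2 → 1; maximin = 1.
Column maxima: East → 8, West → 10; minimax = 8.
1 ≠ 8, so there is no saddle point; optimal play is mixed.
Let the inspector play Gate-1 with probability p. Expected payoff against East: 1p + 8(1−p) = −7p + 8; against West: 10p + 1(1−p) = 9p + 1.
Setting these equal: −7p + 8 = 9p + 1 ⇒ −16p = -7 ⇒ p = 7/16, and the value is (-7)·(7/16) + 8 = 79/16.
For the smuggler: with q = P(East), equating Gate-1's and Gate-2's payoffs gives −9q + 10 = 7q + 1 ⇒ q = 9/16.

7/16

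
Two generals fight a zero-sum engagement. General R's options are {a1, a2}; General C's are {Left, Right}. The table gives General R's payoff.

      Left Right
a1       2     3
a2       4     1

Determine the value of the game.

5/2

Row minima: a1 → 2, a2 → 1; maximin = 2.
Column maxima: Left → 4, Right → 3; minimax = 3.
2 ≠ 3, so there is no saddle point; optimal play is mixed.
Let General R play a1 with probability p. Expected payoff against Left: 2p + 4(1−p) = −2p + 4; against Right: 3p + 1(1−p) = 2p + 1.
Setting these equal: −2p + 4 = 2p + 1 ⇒ −4p = -3 ⇒ p = 3/4, and the value is (-2)·(3/4) + 4 = 5/2.
For General C: with q = P(Left), equating a1's and a2's payoffs gives −q + 3 = 3q + 1 ⇒ q = 1/2.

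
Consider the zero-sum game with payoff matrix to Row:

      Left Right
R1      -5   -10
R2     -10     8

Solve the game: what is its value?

Row minima: R1 → -10, R2 → -10; maximin = -10.
Column maxima: Left → -5, Right → 8; minimax = -5.
-10 ≠ -5, so there is no saddle point; optimal play is mixed.
Let Row play R1 with probability p. Expected payoff against Left: (-5)p + (-10)(1−p) = 5p − 10; against Right: (-10)p + 8(1−p) = −18p + 8.
Setting these equal: 5p − 10 = −18p + 8 ⇒ 23p = 18 ⇒ p = 18/23, and the value is (5)·(18/23) − 10 = -140/23.
For Column: with q = P(Left), equating R1's and R2's payoffs gives 5q − 10 = −18q + 8 ⇒ q = 18/23.

-140/23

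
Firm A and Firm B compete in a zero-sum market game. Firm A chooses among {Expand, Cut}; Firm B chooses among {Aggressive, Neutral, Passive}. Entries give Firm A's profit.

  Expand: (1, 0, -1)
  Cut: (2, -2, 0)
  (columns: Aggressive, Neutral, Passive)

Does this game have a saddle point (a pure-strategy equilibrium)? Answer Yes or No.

No

Row minima: Expand → -1, Cut → -2; maximin = -1.
Column maxima: Aggressive → 2, Neutral → 0, Passive → 0; minimax = 0.
-1 ≠ 0, so no pure-strategy equilibrium exists.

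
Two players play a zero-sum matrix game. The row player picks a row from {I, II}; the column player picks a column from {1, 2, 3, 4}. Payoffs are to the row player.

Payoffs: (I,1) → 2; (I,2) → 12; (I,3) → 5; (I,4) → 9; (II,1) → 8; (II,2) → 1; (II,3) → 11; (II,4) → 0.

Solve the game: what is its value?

Row minima: I → 2, II → 0; maximin = 2.
Column maxima: 1 → 8, 2 → 12, 3 → 11, 4 → 9; minimax = 8.
2 ≠ 8, so there is no saddle point; optimal play is mixed.
2 is strictly dominated by 4 (it gives the row player strictly more in every row), so the column player never plays it.
3 is strictly dominated by 1 (it gives the row player strictly more in every row), so the column player never plays it.
On the remaining 2×2 (I, II vs 1, 4):
Let the row player play I with probability p. Expected payoff against 1: 2p + 8(1−p) = −6p + 8; against 4: 9p + 0(1−p) = 9p.
Setting these equal: −6p + 8 = 9p ⇒ −15p = -8 ⇒ p = 8/15, and the value is (-6)·(8/15) + 8 = 24/5.
For the column player: with q = P(1), equating I's and II's payoffs gives −7q + 9 = 8q ⇒ q = 3/5.

24/5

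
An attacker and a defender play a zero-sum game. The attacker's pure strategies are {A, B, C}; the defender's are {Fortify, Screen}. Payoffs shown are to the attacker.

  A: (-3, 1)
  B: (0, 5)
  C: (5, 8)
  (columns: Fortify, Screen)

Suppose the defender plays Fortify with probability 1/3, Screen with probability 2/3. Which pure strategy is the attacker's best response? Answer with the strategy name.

Expected payoff of A: (1/3)·(-3) + (2/3)·1 = -1/3.
Expected payoff of B: (1/3)·0 + (2/3)·5 = 10/3.
Expected payoff of C: (1/3)·5 + (2/3)·8 = 7.
The largest is 7, so the attacker's best response is C.

C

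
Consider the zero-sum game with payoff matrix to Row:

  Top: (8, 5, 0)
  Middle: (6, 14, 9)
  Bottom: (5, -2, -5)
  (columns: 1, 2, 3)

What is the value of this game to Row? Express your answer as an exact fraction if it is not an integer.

72/11

Row minima: Top → 0, Middle → 6, Bottom → -5; maximin = 6.
Column maxima: 1 → 8, 2 → 14, 3 → 9; minimax = 8.
6 ≠ 8, so there is no saddle point; optimal play is mixed.
Bottom is strictly dominated by Top, so Row never plays it.
2 is strictly dominated by 3 (it gives Row strictly more in every row), so Column never plays it.
On the remaining 2×2 (Top, Middle vs 1, 3):
Let Row play Top with probability p. Expected payoff against 1: 8p + 6(1−p) = 2p + 6; against 3: 0p + 9(1−p) = −9p + 9.
Setting these equal: 2p + 6 = −9p + 9 ⇒ 11p = 3 ⇒ p = 3/11, and the value is (2)·(3/11) + 6 = 72/11.
For Column: with q = P(1), equating Top's and Middle's payoffs gives 8q = −3q + 9 ⇒ q = 9/11.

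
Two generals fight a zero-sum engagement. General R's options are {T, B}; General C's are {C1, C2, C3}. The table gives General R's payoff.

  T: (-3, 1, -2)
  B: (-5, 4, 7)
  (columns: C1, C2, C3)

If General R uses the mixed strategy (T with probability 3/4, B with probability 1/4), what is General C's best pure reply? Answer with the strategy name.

If General C plays C1, General R's expected payoff is (3/4)·(-3) + (1/4)·(-5) = -7/2.
If General C plays C2, General R's expected payoff is (3/4)·1 + (1/4)·4 = 7/4.
If General C plays C3, General R's expected payoff is (3/4)·(-2) + (1/4)·7 = 1/4.
General C minimizes General R's payoff; the smallest is -7/2, so the best response is C1.

C1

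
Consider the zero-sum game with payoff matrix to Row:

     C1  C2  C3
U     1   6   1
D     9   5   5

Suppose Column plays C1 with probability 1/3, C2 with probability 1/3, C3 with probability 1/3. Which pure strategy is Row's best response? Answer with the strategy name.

Expected payoff of U: (1/3)·1 + (1/3)·6 + (1/3)·1 = 8/3.
Expected payoff of D: (1/3)·9 + (1/3)·5 + (1/3)·5 = 19/3.
The largest is 19/3, so Row's best response is D.

D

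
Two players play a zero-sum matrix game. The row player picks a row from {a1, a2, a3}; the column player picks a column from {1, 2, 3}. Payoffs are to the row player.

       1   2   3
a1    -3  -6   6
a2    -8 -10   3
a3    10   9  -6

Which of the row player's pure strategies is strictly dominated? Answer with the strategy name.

a2

a1 gives a strictly higher payoff than a2 against every column: -3 > -8, -6 > -10, 6 > 3.
So a2 is strictly dominated and the row player never plays it.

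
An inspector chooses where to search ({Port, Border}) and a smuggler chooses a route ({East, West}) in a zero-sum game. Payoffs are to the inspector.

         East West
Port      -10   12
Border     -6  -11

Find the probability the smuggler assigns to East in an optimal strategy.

Row minima: Port → -10, Border → -11; maximin = -10.
Column maxima: East → -6, West → 12; minimax = -6.
-10 ≠ -6, so there is no saddle point; optimal play is mixed.
Let the inspector play Port with probability p. Expected payoff against East: (-10)p + (-6)(1−p) = −4p − 6; against West: 12p + (-11)(1−p) = 23p − 11.
Setting these equal: −4p − 6 = 23p − 11 ⇒ −27p = -5 ⇒ p = 5/27, and the value is (-4)·(5/27) − 6 = -182/27.
For the smuggler: with q = P(East), equating Port's and Border's payoffs gives −22q + 12 = 5q − 11 ⇒ q = 23/27.

23/27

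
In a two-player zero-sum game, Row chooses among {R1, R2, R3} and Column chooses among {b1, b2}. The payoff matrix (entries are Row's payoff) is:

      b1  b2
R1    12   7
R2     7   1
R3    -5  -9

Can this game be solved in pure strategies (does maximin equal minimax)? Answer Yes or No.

Row minima: R1 → 7, R2 → 1, R3 → -9; maximin = 7.
Column maxima: b1 → 12, b2 → 7; minimax = 7.
maximin = minimax = 7, so a saddle point exists.

Yes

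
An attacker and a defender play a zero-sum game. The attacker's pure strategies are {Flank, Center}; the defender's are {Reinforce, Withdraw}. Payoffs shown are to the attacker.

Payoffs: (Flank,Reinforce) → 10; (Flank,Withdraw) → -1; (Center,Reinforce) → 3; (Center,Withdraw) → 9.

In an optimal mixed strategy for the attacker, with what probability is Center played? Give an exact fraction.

Row minima: Flank → -1, Center → 3; maximin = 3.
Column maxima: Reinforce → 10, Withdraw → 9; minimax = 9.
3 ≠ 9, so there is no saddle point; optimal play is mixed.
Let the attacker play Flank with probability p. Expected payoff against Reinforce: 10p + 3(1−p) = 7p + 3; against Withdraw: (-1)p + 9(1−p) = −10p + 9.
Setting these equal: 7p + 3 = −10p + 9 ⇒ 17p = 6 ⇒ p = 6/17, and the value is (7)·(6/17) + 3 = 93/17.
For the defender: with q = P(Reinforce), equating Flank's and Center's payoffs gives 11q − 1 = −6q + 9 ⇒ q = 10/17.

11/17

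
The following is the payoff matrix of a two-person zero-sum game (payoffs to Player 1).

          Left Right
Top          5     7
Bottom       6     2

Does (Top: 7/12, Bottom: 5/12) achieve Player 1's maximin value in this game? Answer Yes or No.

No

Against Left this mix gives (7/12)·5 + (5/12)·6 = 65/12.
Against Right this mix gives (7/12)·7 + (5/12)·2 = 59/12.
Player 2 will play Right, holding Player 1 to 59/12. Shifting weight toward the row that does better against Right would raise this floor (the equalizing mix achieves 16/3 against both Right and Left), so the proposed strategy is not optimal.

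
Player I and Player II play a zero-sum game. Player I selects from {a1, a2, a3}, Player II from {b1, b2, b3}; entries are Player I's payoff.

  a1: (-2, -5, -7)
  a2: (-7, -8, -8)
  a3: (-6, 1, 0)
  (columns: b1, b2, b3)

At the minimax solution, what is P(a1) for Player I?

Row minima: a1 → -7, a2 → -8, a3 → -6; maximin = -6.
Column maxima: b1 → -2, b2 → 1, b3 → 0; minimax = -2.
-6 ≠ -2, so there is no saddle point; optimal play is mixed.
a2 is strictly dominated by a1, so Player I never plays it.
With a2 eliminated, b2 is strictly dominated by b3 (it gives Player I strictly more in every remaining row), so Player II never plays it.
On the remaining 2×2 (a1, a3 vs b1, b3):
Let Player I play a1 with probability p. Expected payoff against b1: (-2)p + (-6)(1−p) = 4p − 6; against b3: (-7)p + 0(1−p) = −7p.
Setting these equal: 4p − 6 = −7p ⇒ 11p = 6 ⇒ p = 6/11, and the value is (4)·(6/11) − 6 = -42/11.
For Player II: with q = P(b1), equating a1's and a3's payoffs gives 5q − 7 = −6q ⇒ q = 7/11.

6/11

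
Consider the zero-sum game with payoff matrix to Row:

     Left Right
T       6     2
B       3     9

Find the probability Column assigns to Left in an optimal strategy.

7/10

Row minima: T → 2, B → 3; maximin = 3.
Column maxima: Left → 6, Right → 9; minimax = 6.
3 ≠ 6, so there is no saddle point; optimal play is mixed.
Let Row play T with probability p. Expected payoff against Left: 6p + 3(1−p) = 3p + 3; against Right: 2p + 9(1−p) = −7p + 9.
Setting these equal: 3p + 3 = −7p + 9 ⇒ 10p = 6 ⇒ p = 3/5, and the value is (3)·(3/5) + 3 = 24/5.
For Column: with q = P(Left), equating T's and B's payoffs gives 4q + 2 = −6q + 9 ⇒ q = 7/10.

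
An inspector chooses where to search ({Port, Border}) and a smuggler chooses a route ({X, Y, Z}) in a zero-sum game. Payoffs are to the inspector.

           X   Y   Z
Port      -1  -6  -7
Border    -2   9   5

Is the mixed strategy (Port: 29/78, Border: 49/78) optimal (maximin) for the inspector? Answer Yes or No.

Against X this mix gives (29/78)·(-1) + (49/78)·(-2) = -127/78.
Against Y this mix gives (29/78)·(-6) + (49/78)·9 = 89/26.
Against Z this mix gives (29/78)·(-7) + (49/78)·5 = 7/13.
The smuggler will play X, holding the inspector to -127/78. Shifting weight toward the row that does better against X would raise this floor (the equalizing mix achieves -19/13 against both X and Z), so the proposed strategy is not optimal.

No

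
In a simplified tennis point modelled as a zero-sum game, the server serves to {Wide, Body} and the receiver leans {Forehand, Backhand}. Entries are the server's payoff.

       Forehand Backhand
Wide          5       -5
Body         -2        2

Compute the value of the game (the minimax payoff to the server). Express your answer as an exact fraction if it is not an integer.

0

Row minima: Wide → -5, Body → -2; maximin = -2.
Column maxima: Forehand → 5, Backhand → 2; minimax = 2.
-2 ≠ 2, so there is no saddle point; optimal play is mixed.
Let the server play Wide with probability p. Expected payoff against Forehand: 5p + (-2)(1−p) = 7p − 2; against Backhand: (-5)p + 2(1−p) = −7p + 2.
Setting these equal: 7p − 2 = −7p + 2 ⇒ 14p = 4 ⇒ p = 2/7, and the value is (7)·(2/7) − 2 = 0.
For the receiver: with q = P(Forehand), equating Wide's and Body's payoffs gives 10q − 5 = −4q + 2 ⇒ q = 1/2.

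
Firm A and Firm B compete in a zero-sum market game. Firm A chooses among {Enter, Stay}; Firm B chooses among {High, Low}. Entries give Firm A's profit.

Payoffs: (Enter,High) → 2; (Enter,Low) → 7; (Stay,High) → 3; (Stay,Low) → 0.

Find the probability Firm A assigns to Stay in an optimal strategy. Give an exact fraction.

5/8

Row minima: Enter → 2, Stay → 0; maximin = 2.
Column maxima: High → 3, Low → 7; minimax = 3.
2 ≠ 3, so there is no saddle point; optimal play is mixed.
Let Firm A play Enter with probability p. Expected payoff against High: 2p + 3(1−p) = −p + 3; against Low: 7p + 0(1−p) = 7p.
Setting these equal: −p + 3 = 7p ⇒ −8p = -3 ⇒ p = 3/8, and the value is (-1)·(3/8) + 3 = 21/8.
For Firm B: with q = P(High), equating Enter's and Stay's payoffs gives −5q + 7 = 3q ⇒ q = 7/8.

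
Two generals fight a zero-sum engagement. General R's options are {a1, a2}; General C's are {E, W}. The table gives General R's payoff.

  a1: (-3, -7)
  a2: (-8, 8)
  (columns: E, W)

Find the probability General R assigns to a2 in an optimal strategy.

1/5

Row minima: a1 → -7, a2 → -8; maximin = -7.
Column maxima: E → -3, W → 8; minimax = -3.
-7 ≠ -3, so there is no saddle point; optimal play is mixed.
Let General R play a1 with probability p. Expected payoff against E: (-3)p + (-8)(1−p) = 5p − 8; against W: (-7)p + 8(1−p) = −15p + 8.
Setting these equal: 5p − 8 = −15p + 8 ⇒ 20p = 16 ⇒ p = 4/5, and the value is (5)·(4/5) − 8 = -4.
For General C: with q = P(E), equating a1's and a2's payoffs gives 4q − 7 = −16q + 8 ⇒ q = 3/4.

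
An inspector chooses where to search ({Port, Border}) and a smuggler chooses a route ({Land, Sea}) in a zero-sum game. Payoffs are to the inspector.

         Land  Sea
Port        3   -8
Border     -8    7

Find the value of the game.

-43/26

Row minima: Port → -8, Border → -8; maximin = -8.
Column maxima: Land → 3, Sea → 7; minimax = 3.
-8 ≠ 3, so there is no saddle point; optimal play is mixed.
Let the inspector play Port with probability p. Expected payoff against Land: 3p + (-8)(1−p) = 11p − 8; against Sea: (-8)p + 7(1−p) = −15p + 7.
Setting these equal: 11p − 8 = −15p + 7 ⇒ 26p = 15 ⇒ p = 15/26, and the value is (11)·(15/26) − 8 = -43/26.
For the smuggler: with q = P(Land), equating Port's and Border's payoffs gives 11q − 8 = −15q + 7 ⇒ q = 15/26.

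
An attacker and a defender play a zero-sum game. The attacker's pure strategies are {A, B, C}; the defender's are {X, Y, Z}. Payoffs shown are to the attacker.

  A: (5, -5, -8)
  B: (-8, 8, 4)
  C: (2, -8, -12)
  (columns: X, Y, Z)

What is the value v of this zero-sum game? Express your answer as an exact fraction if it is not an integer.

Row minima: A → -8, B → -8, C → -12; maximin = -8.
Column maxima: X → 5, Y → 8, Z → 4; minimax = 4.
-8 ≠ 4, so there is no saddle point; optimal play is mixed.
C is strictly dominated by A, so the attacker never plays it.
Y is strictly dominated by Z (it gives the attacker strictly more in every row), so the defender never plays it.
On the remaining 2×2 (A, B vs X, Z):
Let the attacker play A with probability p. Expected payoff against X: 5p + (-8)(1−p) = 13p − 8; against Z: (-8)p + 4(1−p) = −12p + 4.
Setting these equal: 13p − 8 = −12p + 4 ⇒ 25p = 12 ⇒ p = 12/25, and the value is (13)·(12/25) − 8 = -44/25.
For the defender: with q = P(X), equating A's and B's payoffs gives 13q − 8 = −12q + 4 ⇒ q = 12/25.

-44/25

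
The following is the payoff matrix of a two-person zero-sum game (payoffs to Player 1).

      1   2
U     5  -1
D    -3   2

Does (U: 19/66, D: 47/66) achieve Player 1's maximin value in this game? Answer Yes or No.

Against 1 this mix gives (19/66)·5 + (47/66)·(-3) = -23/33.
Against 2 this mix gives (19/66)·(-1) + (47/66)·2 = 25/22.
Player 2 will play 1, holding Player 1 to -23/33. Shifting weight toward the row that does better against 1 would raise this floor (the equalizing mix achieves 7/11 against both 1 and 2), so the proposed strategy is not optimal.

No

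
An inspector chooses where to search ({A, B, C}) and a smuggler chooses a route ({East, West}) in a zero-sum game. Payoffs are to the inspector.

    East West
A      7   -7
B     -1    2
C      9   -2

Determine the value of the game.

Row minima: A → -7, B → -1, C → -2; maximin = -1.
Column maxima: East → 9, West → 2; minimax = 2.
-1 ≠ 2, so there is no saddle point; optimal play is mixed.
A is strictly dominated by C, so the inspector never plays it.
On the remaining 2×2 (B, C vs East, West):
Let the inspector play B with probability p. Expected payoff against East: (-1)p + 9(1−p) = −10p + 9; against West: 2p + (-2)(1−p) = 4p − 2.
Setting these equal: −10p + 9 = 4p − 2 ⇒ −14p = -11 ⇒ p = 11/14, and the value is (-10)·(11/14) + 9 = 8/7.
For the smuggler: with q = P(East), equating B's and C's payoffs gives −3q + 2 = 11q − 2 ⇒ q = 2/7.

8/7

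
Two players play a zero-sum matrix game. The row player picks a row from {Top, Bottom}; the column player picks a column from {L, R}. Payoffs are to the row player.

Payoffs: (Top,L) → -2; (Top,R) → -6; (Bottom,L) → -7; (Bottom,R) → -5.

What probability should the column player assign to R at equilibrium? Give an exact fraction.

Row minima: Top → -6, Bottom → -7; maximin = -6.
Column maxima: L → -2, R → -5; minimax = -5.
-6 ≠ -5, so there is no saddle point; optimal play is mixed.
Let the row player play Top with probability p. Expected payoff against L: (-2)p + (-7)(1−p) = 5p − 7; against R: (-6)p + (-5)(1−p) = −p − 5.
Setting these equal: 5p − 7 = −p − 5 ⇒ 6p = 2 ⇒ p = 1/3, and the value is (5)·(1/3) − 7 = -16/3.
For the column player: with q = P(L), equating Top's and Bottom's payoffs gives 4q − 6 = −2q − 5 ⇒ q = 1/6.

5/6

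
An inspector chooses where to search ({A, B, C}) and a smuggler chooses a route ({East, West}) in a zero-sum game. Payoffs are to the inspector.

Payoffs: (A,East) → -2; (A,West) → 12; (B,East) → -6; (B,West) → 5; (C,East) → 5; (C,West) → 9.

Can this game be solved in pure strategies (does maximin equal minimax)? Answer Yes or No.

Yes

Row minima: A → -2, B → -6, C → 5; maximin = 5.
Column maxima: East → 5, West → 12; minimax = 5.
maximin = minimax = 5, so a saddle point exists.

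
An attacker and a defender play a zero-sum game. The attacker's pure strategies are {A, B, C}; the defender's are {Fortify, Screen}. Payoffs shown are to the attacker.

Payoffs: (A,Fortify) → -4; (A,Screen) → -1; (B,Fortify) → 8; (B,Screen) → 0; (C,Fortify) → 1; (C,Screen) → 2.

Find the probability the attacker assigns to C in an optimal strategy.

Row minima: A → -4, B → 0, C → 1; maximin = 1.
Column maxima: Fortify → 8, Screen → 2; minimax = 2.
1 ≠ 2, so there is no saddle point; optimal play is mixed.
A is strictly dominated by B, so the attacker never plays it.
On the remaining 2×2 (B, C vs Fortify, Screen):
Let the attacker play B with probability p. Expected payoff against Fortify: 8p + 1(1−p) = 7p + 1; against Screen: 0p + 2(1−p) = −2p + 2.
Setting these equal: 7p + 1 = −2p + 2 ⇒ 9p = 1 ⇒ p = 1/9, and the value is (7)·(1/9) + 1 = 16/9.
For the defender: with q = P(Fortify), equating B's and C's payoffs gives 8q = −q + 2 ⇒ q = 2/9.

8/9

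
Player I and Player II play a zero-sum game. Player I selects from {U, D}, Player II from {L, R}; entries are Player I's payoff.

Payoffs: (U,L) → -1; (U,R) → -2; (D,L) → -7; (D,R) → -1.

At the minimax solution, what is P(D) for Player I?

1/7

Row minima: U → -2, D → -7; maximin = -2.
Column maxima: L → -1, R → -1; minimax = -1.
-2 ≠ -1, so there is no saddle point; optimal play is mixed.
Let Player I play U with probability p. Expected payoff against L: (-1)p + (-7)(1−p) = 6p − 7; against R: (-2)p + (-1)(1−p) = −p − 1.
Setting these equal: 6p − 7 = −p − 1 ⇒ 7p = 6 ⇒ p = 6/7, and the value is (6)·(6/7) − 7 = -13/7.
For Player II: with q = P(L), equating U's and D's payoffs gives q − 2 = −6q − 1 ⇒ q = 1/7.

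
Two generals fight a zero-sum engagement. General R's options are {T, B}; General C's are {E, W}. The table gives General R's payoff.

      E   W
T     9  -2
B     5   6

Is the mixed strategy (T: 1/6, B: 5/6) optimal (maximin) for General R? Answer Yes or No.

Against E this mix gives (1/6)·9 + (5/6)·5 = 17/3.
Against W this mix gives (1/6)·(-2) + (5/6)·6 = 14/3.
General C will play W, holding General R to 14/3. Shifting weight toward the row that does better against W would raise this floor (the equalizing mix achieves 16/3 against both W and E), so the proposed strategy is not optimal.

No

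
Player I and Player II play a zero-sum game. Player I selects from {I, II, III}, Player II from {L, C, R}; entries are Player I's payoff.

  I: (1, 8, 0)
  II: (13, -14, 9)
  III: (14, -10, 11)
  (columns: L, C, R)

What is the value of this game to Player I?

Row minima: I → 0, II → -14, III → -10; maximin = 0.
Column maxima: L → 14, C → 8, R → 11; minimax = 8.
0 ≠ 8, so there is no saddle point; optimal play is mixed.
II is strictly dominated by III, so Player I never plays it.
L is strictly dominated by R (it gives Player I strictly more in every row), so Player II never plays it.
On the remaining 2×2 (I, III vs C, R):
Let Player I play I with probability p. Expected payoff against C: 8p + (-10)(1−p) = 18p − 10; against R: 0p + 11(1−p) = −11p + 11.
Setting these equal: 18p − 10 = −11p + 11 ⇒ 29p = 21 ⇒ p = 21/29, and the value is (18)·(21/29) − 10 = 88/29.
For Player II: with q = P(C), equating I's and III's payoffs gives 8q = −21q + 11 ⇒ q = 11/29.

88/29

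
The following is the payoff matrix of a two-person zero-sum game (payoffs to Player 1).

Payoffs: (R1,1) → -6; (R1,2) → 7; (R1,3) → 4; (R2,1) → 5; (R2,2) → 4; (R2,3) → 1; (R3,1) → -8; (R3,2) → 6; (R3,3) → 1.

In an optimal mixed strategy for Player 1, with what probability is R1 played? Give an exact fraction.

2/7

Row minima: R1 → -6, R2 → 1, R3 → -8; maximin = 1.
Column maxima: 1 → 5, 2 → 7, 3 → 4; minimax = 4.
1 ≠ 4, so there is no saddle point; optimal play is mixed.
R3 is strictly dominated by R1, so Player 1 never plays it.
2 is strictly dominated by 3 (it gives Player 1 strictly more in every row), so Player 2 never plays it.
On the remaining 2×2 (R1, R2 vs 1, 3):
Let Player 1 play R1 with probability p. Expected payoff against 1: (-6)p + 5(1−p) = −11p + 5; against 3: 4p + 1(1−p) = 3p + 1.
Setting these equal: −11p + 5 = 3p + 1 ⇒ −14p = -4 ⇒ p = 2/7, and the value is (-11)·(2/7) + 5 = 13/7.
For Player 2: with q = P(1), equating R1's and R2's payoffs gives −10q + 4 = 4q + 1 ⇒ q = 3/14.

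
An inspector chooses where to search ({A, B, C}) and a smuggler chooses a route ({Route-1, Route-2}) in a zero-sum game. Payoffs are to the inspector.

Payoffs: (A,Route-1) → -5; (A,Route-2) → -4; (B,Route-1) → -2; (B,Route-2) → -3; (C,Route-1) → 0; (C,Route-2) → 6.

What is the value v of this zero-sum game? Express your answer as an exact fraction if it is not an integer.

0

Row minima: A → -5, B → -3, C → 0; maximin = 0.
Column maxima: Route-1 → 0, Route-2 → 6; minimax = 0.
Since maximin = minimax = 0, there is a saddle point and the value is 0.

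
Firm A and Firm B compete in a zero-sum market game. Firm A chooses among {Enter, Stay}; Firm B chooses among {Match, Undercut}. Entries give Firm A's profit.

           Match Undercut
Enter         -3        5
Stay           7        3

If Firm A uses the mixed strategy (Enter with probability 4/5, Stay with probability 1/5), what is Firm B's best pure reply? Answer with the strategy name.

If Firm B plays Match, Firm A's expected payoff is (4/5)·(-3) + (1/5)·7 = -1.
If Firm B plays Undercut, Firm A's expected payoff is (4/5)·5 + (1/5)·3 = 23/5.
Firm B minimizes Firm A's payoff; the smallest is -1, so the best response is Match.

Match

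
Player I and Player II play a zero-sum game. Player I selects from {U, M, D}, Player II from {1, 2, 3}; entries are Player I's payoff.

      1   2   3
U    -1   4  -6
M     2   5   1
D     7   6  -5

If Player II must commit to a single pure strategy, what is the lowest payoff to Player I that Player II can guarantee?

Column maxima: 1 → 7, 2 → 6, 3 → 1.
The smallest of these is 1.

1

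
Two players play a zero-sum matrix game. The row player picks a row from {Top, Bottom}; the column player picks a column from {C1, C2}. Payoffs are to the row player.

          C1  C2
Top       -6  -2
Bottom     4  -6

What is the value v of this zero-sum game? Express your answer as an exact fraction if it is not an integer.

Row minima: Top → -6, Bottom → -6; maximin = -6.
Column maxima: C1 → 4, C2 → -2; minimax = -2.
-6 ≠ -2, so there is no saddle point; optimal play is mixed.
Let the row player play Top with probability p. Expected payoff against C1: (-6)p + 4(1−p) = −10p + 4; against C2: (-2)p + (-6)(1−p) = 4p − 6.
Setting these equal: −10p + 4 = 4p − 6 ⇒ −14p = -10 ⇒ p = 5/7, and the value is (-10)·(5/7) + 4 = -22/7.
For the column player: with q = P(C1), equating Top's and Bottom's payoffs gives −4q − 2 = 10q − 6 ⇒ q = 2/7.

-22/7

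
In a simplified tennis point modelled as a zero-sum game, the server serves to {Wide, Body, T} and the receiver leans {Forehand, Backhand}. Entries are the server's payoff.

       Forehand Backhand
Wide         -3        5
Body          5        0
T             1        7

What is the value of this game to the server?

35/11

Row minima: Wide → -3, Body → 0, T → 1; maximin = 1.
Column maxima: Forehand → 5, Backhand → 7; minimax = 5.
1 ≠ 5, so there is no saddle point; optimal play is mixed.
Wide is strictly dominated by T, so the server never plays it.
On the remaining 2×2 (Body, T vs Forehand, Backhand):
Let the server play Body with probability p. Expected payoff against Forehand: 5p + 1(1−p) = 4p + 1; against Backhand: 0p + 7(1−p) = −7p + 7.
Setting these equal: 4p + 1 = −7p + 7 ⇒ 11p = 6 ⇒ p = 6/11, and the value is (4)·(6/11) + 1 = 35/11.
For the receiver: with q = P(Forehand), equating Body's and T's payoffs gives 5q = −6q + 7 ⇒ q = 7/11.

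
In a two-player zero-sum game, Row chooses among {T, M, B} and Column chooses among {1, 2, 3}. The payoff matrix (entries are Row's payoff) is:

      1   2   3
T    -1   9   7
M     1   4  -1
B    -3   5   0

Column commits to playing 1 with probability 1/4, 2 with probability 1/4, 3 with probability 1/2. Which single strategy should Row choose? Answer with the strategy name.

Expected payoff of T: (1/4)·(-1) + (1/4)·9 + (1/2)·7 = 11/2.
Expected payoff of M: (1/4)·1 + (1/4)·4 + (1/2)·(-1) = 3/4.
Expected payoff of B: (1/4)·(-3) + (1/4)·5 + (1/2)·0 = 1/2.
The largest is 11/2, so Row's best response is T.

T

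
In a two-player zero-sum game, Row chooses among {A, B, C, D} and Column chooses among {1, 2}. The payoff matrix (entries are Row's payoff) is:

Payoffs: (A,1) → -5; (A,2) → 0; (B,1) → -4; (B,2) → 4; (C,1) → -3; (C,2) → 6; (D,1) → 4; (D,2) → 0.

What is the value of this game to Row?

24/13

Row minima: A → -5, B → -4, C → -3, D → 0; maximin = 0.
Column maxima: 1 → 4, 2 → 6; minimax = 4.
0 ≠ 4, so there is no saddle point; optimal play is mixed.
A is strictly dominated by B, so Row never plays it.
B is strictly dominated by C, so Row never plays it.
On the remaining 2×2 (C, D vs 1, 2):
Let Row play C with probability p. Expected payoff against 1: (-3)p + 4(1−p) = −7p + 4; against 2: 6p + 0(1−p) = 6p.
Setting these equal: −7p + 4 = 6p ⇒ −13p = -4 ⇒ p = 4/13, and the value is (-7)·(4/13) + 4 = 24/13.
For Column: with q = P(1), equating C's and D's payoffs gives −9q + 6 = 4q ⇒ q = 6/13.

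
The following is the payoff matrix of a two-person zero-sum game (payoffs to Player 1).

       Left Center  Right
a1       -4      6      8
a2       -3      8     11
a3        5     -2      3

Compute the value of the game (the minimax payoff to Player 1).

17/9

Row minima: a1 → -4, a2 → -3, a3 → -2; maximin = -2.
Column maxima: Left → 5, Center → 8, Right → 11; minimax = 5.
-2 ≠ 5, so there is no saddle point; optimal play is mixed.
a1 is strictly dominated by a2, so Player 1 never plays it.
Right is strictly dominated by Center (it gives Player 1 strictly more in every row), so Player 2 never plays it.
On the remaining 2×2 (a2, a3 vs Left, Center):
Let Player 1 play a2 with probability p. Expected payoff against Left: (-3)p + 5(1−p) = −8p + 5; against Center: 8p + (-2)(1−p) = 10p − 2.
Setting these equal: −8p + 5 = 10p − 2 ⇒ −18p = -7 ⇒ p = 7/18, and the value is (-8)·(7/18) + 5 = 17/9.
For Player 2: with q = P(Left), equating a2's and a3's payoffs gives −11q + 8 = 7q − 2 ⇒ q = 5/9.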